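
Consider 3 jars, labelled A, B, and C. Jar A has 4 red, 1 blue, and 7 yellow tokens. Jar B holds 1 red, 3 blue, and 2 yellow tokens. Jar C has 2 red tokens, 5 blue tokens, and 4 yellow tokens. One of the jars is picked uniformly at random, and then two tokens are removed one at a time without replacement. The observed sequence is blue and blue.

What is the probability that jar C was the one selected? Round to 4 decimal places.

0.4762

The likelihood of the observed sequence under each hypothesis: P(data | jar A) = (1/12)(0/11) = 0; P(data | jar B) = (3/6)(2/5) = 1/5; P(data | jar C) = (5/11)(4/10) = 2/11.
Weighting by the prior gives 1/3 · 0 = 0, 1/3 · 1/5 = 1/15, 1/3 · 2/11 = 2/33; summing to 7/55.
Hence P(jar C | data) = (2/33) / (7/55) = 10/21.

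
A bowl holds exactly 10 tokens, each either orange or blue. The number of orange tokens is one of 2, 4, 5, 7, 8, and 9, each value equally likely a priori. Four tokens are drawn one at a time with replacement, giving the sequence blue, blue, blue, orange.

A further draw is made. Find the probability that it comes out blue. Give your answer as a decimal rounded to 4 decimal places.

The likelihood of the observed sequence under each hypothesis: P(data | r = 2) = (8/10)(8/10)(8/10)(2/10) = 0.1024; P(data | r = 4) = (6/10)(6/10)(6/10)(4/10) = 0.0864; P(data | r = 5) = (5/10)(5/10)(5/10)(5/10) = 0.0625; P(data | r = 7) = (3/10)(3/10)(3/10)(7/10) = 0.0189; P(data | r = 8) = (2/10)(2/10)(2/10)(8/10) = 0.0064; P(data | r = 9) = (1/10)(1/10)(1/10)(9/10) = 0.0009.
Multiplying each by its prior: 1/6 · 0.1024 = 0.017067, 1/6 · 0.0864 = 0.0144, 1/6 · 0.0625 = 0.010417, 1/6 · 0.0189 = 0.00315, 1/6 · 0.0064 = 0.0010667, 1/6 · 0.0009 = 0.00015; summing to 0.04625.
Dividing through by the total gives posterior P(r = 2 | data) = 0.36901, P(r = 4 | data) = 0.31135, P(r = 5 | data) = 0.22523, P(r = 7 | data) = 0.068108, P(r = 8 | data) = 0.023063, P(r = 9 | data) = 0.0032432.
So P(blue next | data) = Σ P(blue next | H) P(H | data) = (4/5)(0.36901) + (3/5)(0.31135) + (1/2)(0.22523) + (3/10)(0.068108) + (1/5)(0.023063) + (1/10)(0.0032432) = 0.62.

0.6200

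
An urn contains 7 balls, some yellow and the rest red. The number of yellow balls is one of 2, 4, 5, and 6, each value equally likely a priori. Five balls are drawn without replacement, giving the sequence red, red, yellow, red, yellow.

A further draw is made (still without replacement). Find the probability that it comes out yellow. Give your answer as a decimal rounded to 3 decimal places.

For each hypothesis, P(data | H) works out to: P(data | r = 2) = (5/7)(4/6)(2/5)(3/4)(1/3) = 1/21; P(data | r = 4) = (3/7)(2/6)(4/5)(1/4)(3/3) = 1/35; P(data | r = 5) = (2/7)(1/6)(5/5)(0/4) = 0; P(data | r = 6) = (1/7)(0/6) = 0.
Multiplying each by its prior: 1/4 · 1/21 = 1/84, 1/4 · 1/35 = 1/140, 1/4 · 0 = 0, 1/4 · 0 = 0; with total 2/105.
Dividing through by the total gives posterior P(r = 2 | data) = 5/8, P(r = 4 | data) = 3/8, P(r = 5 | data) = 0, P(r = 6 | data) = 0.
Averaging over the posterior, P(yellow next | data) = (0)(5/8) + (1)(3/8) = 3/8.

0.375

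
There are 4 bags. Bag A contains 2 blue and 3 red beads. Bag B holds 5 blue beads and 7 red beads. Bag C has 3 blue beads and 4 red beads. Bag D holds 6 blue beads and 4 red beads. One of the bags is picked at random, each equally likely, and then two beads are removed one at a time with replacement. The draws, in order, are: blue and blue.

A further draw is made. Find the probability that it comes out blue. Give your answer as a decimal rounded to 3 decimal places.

Compute the likelihood of the observed sequence for each case: P(data | bag A) = (2/5)(2/5) = 0.16; P(data | bag B) = (5/12)(5/12) = 0.17361; P(data | bag C) = (3/7)(3/7) = 0.18367; P(data | bag D) = (6/10)(6/10) = 0.36.
Weighting by the prior gives 1/4 · 0.16 = 0.04, 1/4 · 0.17361 = 0.043403, 1/4 · 0.18367 = 0.045918, 1/4 · 0.36 = 0.09; these sum to 0.21932.
Dividing through by the total gives posterior P(bag A | data) = 0.18238, P(bag B | data) = 0.1979, P(bag C | data) = 0.20937, P(bag D | data) = 0.41036.
The predictive probability is P(blue next | data) = (2/5)(0.18238) + (5/12)(0.1979) + (3/7)(0.20937) + (3/5)(0.41036) = 0.49135.

0.491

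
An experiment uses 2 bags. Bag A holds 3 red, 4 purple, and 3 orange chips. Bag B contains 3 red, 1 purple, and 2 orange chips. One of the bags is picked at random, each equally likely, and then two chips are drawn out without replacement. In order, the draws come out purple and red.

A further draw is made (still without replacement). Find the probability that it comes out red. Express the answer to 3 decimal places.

0.357

Under each hypothesis, the probability of the observed sequence is: P(data | bag A) = (4/10)(3/9) = 2/15; P(data | bag B) = (1/6)(3/5) = 1/10.
Weighting by the prior gives 1/2 · 2/15 = 1/15, 1/2 · 1/10 = 1/20; with total 7/60.
Dividing through by the total gives posterior P(bag A | data) = 4/7, P(bag B | data) = 3/7.
Averaging over the posterior, P(red next | data) = (1/4)(4/7) + (1/2)(3/7) = 5/14.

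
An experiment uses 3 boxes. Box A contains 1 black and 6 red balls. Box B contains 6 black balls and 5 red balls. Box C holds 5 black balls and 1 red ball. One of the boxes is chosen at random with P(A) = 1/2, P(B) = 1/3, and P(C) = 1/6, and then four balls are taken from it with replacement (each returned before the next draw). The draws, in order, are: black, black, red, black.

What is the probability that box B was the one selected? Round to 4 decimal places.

For each hypothesis, P(data | H) works out to: P(data | box A) = (1/7)(1/7)(6/7)(1/7) = 0.002499; P(data | box B) = (6/11)(6/11)(5/11)(6/11) = 0.073765; P(data | box C) = (5/6)(5/6)(1/6)(5/6) = 0.096451.
Weighting by the prior gives 1/2 · 0.002499 = 0.0012495, 1/3 · 0.073765 = 0.024588, 1/6 · 0.096451 = 0.016075; these sum to 0.041913.
Therefore the posterior P(box B | data) = (0.024588) / (0.041913) = 0.58665.

0.5867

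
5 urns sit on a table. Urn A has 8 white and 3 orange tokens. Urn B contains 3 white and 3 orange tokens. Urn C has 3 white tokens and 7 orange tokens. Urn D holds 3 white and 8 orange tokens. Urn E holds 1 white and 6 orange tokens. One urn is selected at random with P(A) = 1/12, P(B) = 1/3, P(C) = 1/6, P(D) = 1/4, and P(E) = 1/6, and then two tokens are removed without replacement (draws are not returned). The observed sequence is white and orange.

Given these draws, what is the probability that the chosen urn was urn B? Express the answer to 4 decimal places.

Compute the likelihood of the observed sequence for each case: P(data | urn A) = (8/11)(3/10) = 0.21818; P(data | urn B) = (3/6)(3/5) = 0.3; P(data | urn C) = (3/10)(7/9) = 0.23333; P(data | urn D) = (3/11)(8/10) = 0.21818; P(data | urn E) = (1/7)(6/6) = 0.14286.
Weighting by the prior gives 1/12 · 0.21818 = 0.018182, 1/3 · 0.3 = 0.1, 1/6 · 0.23333 = 0.038889, 1/4 · 0.21818 = 0.054545, 1/6 · 0.14286 = 0.02381; these sum to 0.23543.
Therefore the posterior P(urn B | data) = (0.1) / (0.23543) = 0.42476.

0.4248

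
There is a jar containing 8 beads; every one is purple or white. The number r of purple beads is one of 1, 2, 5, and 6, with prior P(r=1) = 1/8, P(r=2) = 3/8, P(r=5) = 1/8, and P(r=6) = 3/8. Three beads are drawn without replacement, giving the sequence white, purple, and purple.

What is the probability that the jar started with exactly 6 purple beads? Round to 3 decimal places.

Compute the likelihood of the observed sequence for each case: P(data | r = 1) = (7/8)(1/7)(0/6) = 0; P(data | r = 2) = (6/8)(2/7)(1/6) = 1/28; P(data | r = 5) = (3/8)(5/7)(4/6) = 5/28; P(data | r = 6) = (2/8)(6/7)(5/6) = 5/28.
The prior-weighted likelihoods are 1/8 · 0 = 0, 3/8 · 1/28 = 3/224, 1/8 · 5/28 = 5/224, 3/8 · 5/28 = 15/224; these sum to 23/224.
Therefore the posterior P(r = 6 | data) = (15/224) / (23/224) = 15/23.

0.652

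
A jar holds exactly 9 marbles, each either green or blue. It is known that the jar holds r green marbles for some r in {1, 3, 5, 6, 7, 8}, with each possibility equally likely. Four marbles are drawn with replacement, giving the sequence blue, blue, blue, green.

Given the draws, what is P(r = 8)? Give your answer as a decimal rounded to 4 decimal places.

0.0047

The likelihood of the observed sequence under each hypothesis: P(data | r = 1) = (8/9)(8/9)(8/9)(1/9) = 0.078037; P(data | r = 3) = (6/9)(6/9)(6/9)(3/9) = 0.098765; P(data | r = 5) = (4/9)(4/9)(4/9)(5/9) = 0.048773; P(data | r = 6) = (3/9)(3/9)(3/9)(6/9) = 0.024691; P(data | r = 7) = (2/9)(2/9)(2/9)(7/9) = 0.0085353; P(data | r = 8) = (1/9)(1/9)(1/9)(8/9) = 0.0012193.
The prior-weighted likelihoods are 1/6 · 0.078037 = 0.013006, 1/6 · 0.098765 = 0.016461, 1/6 · 0.048773 = 0.0081288, 1/6 · 0.024691 = 0.0041152, 1/6 · 0.0085353 = 0.0014225, 1/6 · 0.0012193 = 0.00020322; summing to 0.043337.
So P(r = 8 | data) = (0.00020322) / (0.043337) = 0.0046893.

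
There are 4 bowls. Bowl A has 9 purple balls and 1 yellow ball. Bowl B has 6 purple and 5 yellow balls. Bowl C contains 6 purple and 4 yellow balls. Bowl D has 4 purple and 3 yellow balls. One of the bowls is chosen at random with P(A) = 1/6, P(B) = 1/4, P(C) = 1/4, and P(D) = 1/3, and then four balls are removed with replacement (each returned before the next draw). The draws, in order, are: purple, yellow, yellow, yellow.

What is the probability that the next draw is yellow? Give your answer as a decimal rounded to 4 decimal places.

For each hypothesis, P(data | H) works out to: P(data | bowl A) = (9/10)(1/10)(1/10)(1/10) = 0.0009; P(data | bowl B) = (6/11)(5/11)(5/11)(5/11) = 0.051226; P(data | bowl C) = (6/10)(4/10)(4/10)(4/10) = 0.0384; P(data | bowl D) = (4/7)(3/7)(3/7)(3/7) = 0.044981.
Multiplying each by its prior: 1/6 · 0.0009 = 0.00015, 1/4 · 0.051226 = 0.012807, 1/4 · 0.0384 = 0.0096, 1/3 · 0.044981 = 0.014994; these sum to 0.03755.
Normalising, the posterior is P(bowl A | data) = 0.0039946, P(bowl B | data) = 0.34105, P(bowl C | data) = 0.25566, P(bowl D | data) = 0.3993.
Averaging over the posterior, P(yellow next | data) = (1/10)(0.0039946) + (5/11)(0.34105) + (2/5)(0.25566) + (3/7)(0.3993) = 0.42881.

0.4288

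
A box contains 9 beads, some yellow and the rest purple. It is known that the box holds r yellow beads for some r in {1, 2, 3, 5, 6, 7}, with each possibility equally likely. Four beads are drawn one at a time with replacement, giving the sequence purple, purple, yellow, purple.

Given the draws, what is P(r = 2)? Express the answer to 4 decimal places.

The likelihood of the observed sequence under each hypothesis: P(data | r = 1) = (8/9)(8/9)(1/9)(8/9) = 0.078037; P(data | r = 2) = (7/9)(7/9)(2/9)(7/9) = 0.10456; P(data | r = 3) = (6/9)(6/9)(3/9)(6/9) = 0.098765; P(data | r = 5) = (4/9)(4/9)(5/9)(4/9) = 0.048773; P(data | r = 6) = (3/9)(3/9)(6/9)(3/9) = 0.024691; P(data | r = 7) = (2/9)(2/9)(7/9)(2/9) = 0.0085353.
Weighting by the prior gives 1/6 · 0.078037 = 0.013006, 1/6 · 0.10456 = 0.017426, 1/6 · 0.098765 = 0.016461, 1/6 · 0.048773 = 0.0081288, 1/6 · 0.024691 = 0.0041152, 1/6 · 0.0085353 = 0.0014225; with total 0.06056.
Therefore the posterior P(r = 2 | data) = (0.017426) / (0.06056) = 0.28775.

0.2878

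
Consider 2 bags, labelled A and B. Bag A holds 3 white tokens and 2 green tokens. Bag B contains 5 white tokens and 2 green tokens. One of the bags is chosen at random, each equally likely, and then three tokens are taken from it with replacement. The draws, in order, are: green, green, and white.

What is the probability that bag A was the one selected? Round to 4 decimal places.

Compute the likelihood of the observed sequence for each case: P(data | bag A) = (2/5)(2/5)(3/5) = 0.096; P(data | bag B) = (2/7)(2/7)(5/7) = 0.058309.
The prior-weighted likelihoods are 1/2 · 0.096 = 0.048, 1/2 · 0.058309 = 0.029155; these sum to 0.077155.
Hence P(bag A | data) = (0.048) / (0.077155) = 0.62213.

0.6221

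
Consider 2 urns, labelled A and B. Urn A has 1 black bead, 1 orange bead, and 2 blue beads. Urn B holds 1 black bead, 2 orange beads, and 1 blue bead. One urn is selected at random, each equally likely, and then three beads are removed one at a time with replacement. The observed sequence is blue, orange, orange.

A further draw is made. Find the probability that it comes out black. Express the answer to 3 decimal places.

For each hypothesis, P(data | H) works out to: P(data | urn A) = (2/4)(1/4)(1/4) = 1/32; P(data | urn B) = (1/4)(2/4)(2/4) = 1/16.
The prior-weighted likelihoods are 1/2 · 1/32 = 1/64, 1/2 · 1/16 = 1/32; with total 3/64.
Normalising, the posterior is P(urn A | data) = 1/3, P(urn B | data) = 2/3.
Averaging over the posterior, P(black next | data) = (1/4)(1/3) + (1/4)(2/3) = 1/4.

0.250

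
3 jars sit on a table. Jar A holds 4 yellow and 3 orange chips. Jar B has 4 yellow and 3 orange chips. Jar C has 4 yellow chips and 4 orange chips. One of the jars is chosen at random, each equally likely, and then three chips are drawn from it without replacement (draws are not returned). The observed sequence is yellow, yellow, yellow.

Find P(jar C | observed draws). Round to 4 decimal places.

0.2381

For each hypothesis, P(data | H) works out to: P(data | jar A) = (4/7)(3/6)(2/5) = 4/35; P(data | jar B) = (4/7)(3/6)(2/5) = 4/35; P(data | jar C) = (4/8)(3/7)(2/6) = 1/14.
Weighting by the prior gives 1/3 · 4/35 = 4/105, 1/3 · 4/35 = 4/105, 1/3 · 1/14 = 1/42; summing to 1/10.
By Bayes' rule, P(jar C | data) = (1/42) / (1/10) = 5/21.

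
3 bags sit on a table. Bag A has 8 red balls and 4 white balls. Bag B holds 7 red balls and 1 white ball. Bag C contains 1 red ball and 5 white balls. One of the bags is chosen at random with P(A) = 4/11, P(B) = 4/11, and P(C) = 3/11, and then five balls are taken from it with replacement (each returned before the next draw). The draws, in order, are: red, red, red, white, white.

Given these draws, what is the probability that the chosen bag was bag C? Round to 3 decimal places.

For each hypothesis, P(data | H) works out to: P(data | bag A) = (8/12)(8/12)(8/12)(4/12)(4/12) = 0.032922; P(data | bag B) = (7/8)(7/8)(7/8)(1/8)(1/8) = 0.010468; P(data | bag C) = (1/6)(1/6)(1/6)(5/6)(5/6) = 0.003215.
Weighting by the prior gives 4/11 · 0.032922 = 0.011972, 4/11 · 0.010468 = 0.0038064, 3/11 · 0.003215 = 0.00087682; summing to 0.016655.
By Bayes' rule, P(bag C | data) = (0.00087682) / (0.016655) = 0.052647.

0.053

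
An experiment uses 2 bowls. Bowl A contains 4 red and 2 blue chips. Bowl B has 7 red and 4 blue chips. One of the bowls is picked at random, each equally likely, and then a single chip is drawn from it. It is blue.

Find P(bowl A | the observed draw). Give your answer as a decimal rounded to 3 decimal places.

For each hypothesis, P(data | H) works out to: P(data | bowl A) = (2/6) = 1/3; P(data | bowl B) = (4/11) = 4/11.
Multiplying each by its prior: 1/2 · 1/3 = 1/6, 1/2 · 4/11 = 2/11; these sum to 23/66.
By Bayes' rule, P(bowl A | data) = (1/6) / (23/66) = 11/23.

0.478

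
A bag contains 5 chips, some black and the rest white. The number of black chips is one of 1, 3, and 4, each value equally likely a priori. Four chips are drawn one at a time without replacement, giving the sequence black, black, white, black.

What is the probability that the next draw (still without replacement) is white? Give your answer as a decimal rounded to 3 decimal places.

0.333

For each hypothesis, P(data | H) works out to: P(data | r = 1) = (1/5)(0/4) = 0; P(data | r = 3) = (3/5)(2/4)(2/3)(1/2) = 1/10; P(data | r = 4) = (4/5)(3/4)(1/3)(2/2) = 1/5.
Weighting by the prior gives 1/3 · 0 = 0, 1/3 · 1/10 = 1/30, 1/3 · 1/5 = 1/15; these sum to 1/10.
Dividing through by the total gives posterior P(r = 1 | data) = 0, P(r = 3 | data) = 1/3, P(r = 4 | data) = 2/3.
Averaging over the posterior, P(white next | data) = (1)(1/3) + (0)(2/3) = 1/3.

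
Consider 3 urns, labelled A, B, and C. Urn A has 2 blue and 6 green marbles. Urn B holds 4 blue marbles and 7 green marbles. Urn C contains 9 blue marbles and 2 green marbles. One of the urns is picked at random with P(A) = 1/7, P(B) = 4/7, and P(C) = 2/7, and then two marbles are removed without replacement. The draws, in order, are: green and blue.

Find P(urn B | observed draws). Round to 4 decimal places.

0.6528

The likelihood of the observed sequence under each hypothesis: P(data | urn A) = (6/8)(2/7) = 0.21429; P(data | urn B) = (7/11)(4/10) = 0.25455; P(data | urn C) = (2/11)(9/10) = 0.16364.
The prior-weighted likelihoods are 1/7 · 0.21429 = 0.030612, 4/7 · 0.25455 = 0.14545, 2/7 · 0.16364 = 0.046753; these sum to 0.22282.
By Bayes' rule, P(urn B | data) = (0.14545) / (0.22282) = 0.65279.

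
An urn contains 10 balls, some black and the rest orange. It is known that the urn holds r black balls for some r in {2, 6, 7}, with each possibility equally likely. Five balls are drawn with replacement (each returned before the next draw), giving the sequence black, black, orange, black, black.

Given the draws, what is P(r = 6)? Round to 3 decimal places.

0.414

The likelihood of the observed sequence under each hypothesis: P(data | r = 2) = (2/10)(2/10)(8/10)(2/10)(2/10) = 0.00128; P(data | r = 6) = (6/10)(6/10)(4/10)(6/10)(6/10) = 0.05184; P(data | r = 7) = (7/10)(7/10)(3/10)(7/10)(7/10) = 0.07203.
Weighting by the prior gives 1/3 · 0.00128 = 0.00042667, 1/3 · 0.05184 = 0.01728, 1/3 · 0.07203 = 0.02401; with total 0.041717.
By Bayes' rule, P(r = 6 | data) = (0.01728) / (0.041717) = 0.41422.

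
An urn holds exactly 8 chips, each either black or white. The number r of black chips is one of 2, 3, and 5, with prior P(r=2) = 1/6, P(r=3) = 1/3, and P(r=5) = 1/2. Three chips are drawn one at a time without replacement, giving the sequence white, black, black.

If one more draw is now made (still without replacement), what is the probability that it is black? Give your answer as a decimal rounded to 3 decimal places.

Compute the likelihood of the observed sequence for each case: P(data | r = 2) = (6/8)(2/7)(1/6) = 1/28; P(data | r = 3) = (5/8)(3/7)(2/6) = 5/56; P(data | r = 5) = (3/8)(5/7)(4/6) = 5/28.
Weighting by the prior gives 1/6 · 1/28 = 1/168, 1/3 · 5/56 = 5/168, 1/2 · 5/28 = 5/56; with total 1/8.
The posterior is then P(r = 2 | data) = 1/21, P(r = 3 | data) = 5/21, P(r = 5 | data) = 5/7.
So P(black next | data) = Σ P(black next | H) P(H | data) = (0)(1/21) + (1/5)(5/21) + (3/5)(5/7) = 10/21.

0.476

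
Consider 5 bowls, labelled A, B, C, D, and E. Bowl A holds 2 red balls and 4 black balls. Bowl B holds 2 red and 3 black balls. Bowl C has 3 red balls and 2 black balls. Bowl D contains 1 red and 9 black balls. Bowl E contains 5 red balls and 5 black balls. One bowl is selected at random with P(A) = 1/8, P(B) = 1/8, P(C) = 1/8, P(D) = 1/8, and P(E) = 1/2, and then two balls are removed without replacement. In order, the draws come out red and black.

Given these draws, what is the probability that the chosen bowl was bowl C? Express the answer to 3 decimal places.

Compute the likelihood of the observed sequence for each case: P(data | bowl A) = (2/6)(4/5) = 4/15; P(data | bowl B) = (2/5)(3/4) = 3/10; P(data | bowl C) = (3/5)(2/4) = 3/10; P(data | bowl D) = (1/10)(9/9) = 1/10; P(data | bowl E) = (5/10)(5/9) = 5/18.
Weighting by the prior gives 1/8 · 4/15 = 1/30, 1/8 · 3/10 = 3/80, 1/8 · 3/10 = 3/80, 1/8 · 1/10 = 1/80, 1/2 · 5/18 = 5/36; these sum to 187/720.
By Bayes' rule, P(bowl C | data) = (3/80) / (187/720) = 27/187.

0.144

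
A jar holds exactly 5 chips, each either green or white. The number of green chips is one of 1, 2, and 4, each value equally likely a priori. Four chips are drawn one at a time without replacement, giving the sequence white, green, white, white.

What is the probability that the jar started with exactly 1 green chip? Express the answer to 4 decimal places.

The likelihood of the observed sequence under each hypothesis: P(data | r = 1) = (4/5)(1/4)(3/3)(2/2) = 1/5; P(data | r = 2) = (3/5)(2/4)(2/3)(1/2) = 1/10; P(data | r = 4) = (1/5)(4/4)(0/3) = 0.
The prior-weighted likelihoods are 1/3 · 1/5 = 1/15, 1/3 · 1/10 = 1/30, 1/3 · 0 = 0; these sum to 1/10.
By Bayes' rule, P(r = 1 | data) = (1/15) / (1/10) = 2/3.

0.6667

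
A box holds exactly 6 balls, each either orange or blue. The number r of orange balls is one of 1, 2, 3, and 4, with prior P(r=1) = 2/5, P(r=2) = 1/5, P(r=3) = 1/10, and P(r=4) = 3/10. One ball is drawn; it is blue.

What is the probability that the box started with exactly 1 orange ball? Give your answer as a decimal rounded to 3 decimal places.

0.541

The likelihood of this draw under each hypothesis: P(data | r = 1) = (5/6) = 5/6; P(data | r = 2) = (4/6) = 2/3; P(data | r = 3) = (3/6) = 1/2; P(data | r = 4) = (2/6) = 1/3.
Multiplying each by its prior: 2/5 · 5/6 = 1/3, 1/5 · 2/3 = 2/15, 1/10 · 1/2 = 1/20, 3/10 · 1/3 = 1/10; summing to 37/60.
By Bayes' rule, P(r = 1 | data) = (1/3) / (37/60) = 20/37.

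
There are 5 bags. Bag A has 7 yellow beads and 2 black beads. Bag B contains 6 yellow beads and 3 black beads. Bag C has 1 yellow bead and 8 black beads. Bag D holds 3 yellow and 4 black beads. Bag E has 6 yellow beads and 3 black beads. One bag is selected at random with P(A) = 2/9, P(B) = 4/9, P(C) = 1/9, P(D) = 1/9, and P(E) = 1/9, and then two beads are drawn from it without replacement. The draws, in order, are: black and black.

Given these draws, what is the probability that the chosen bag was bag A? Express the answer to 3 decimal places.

Under each hypothesis, the probability of the observed sequence is: P(data | bag A) = (2/9)(1/8) = 1/36; P(data | bag B) = (3/9)(2/8) = 1/12; P(data | bag C) = (8/9)(7/8) = 7/9; P(data | bag D) = (4/7)(3/6) = 2/7; P(data | bag E) = (3/9)(2/8) = 1/12.
The prior-weighted likelihoods are 2/9 · 1/36 = 1/162, 4/9 · 1/12 = 1/27, 1/9 · 7/9 = 7/81, 1/9 · 2/7 = 2/63, 1/9 · 1/12 = 1/108; these sum to 43/252.
By Bayes' rule, P(bag A | data) = (1/162) / (43/252) = 14/387.

0.036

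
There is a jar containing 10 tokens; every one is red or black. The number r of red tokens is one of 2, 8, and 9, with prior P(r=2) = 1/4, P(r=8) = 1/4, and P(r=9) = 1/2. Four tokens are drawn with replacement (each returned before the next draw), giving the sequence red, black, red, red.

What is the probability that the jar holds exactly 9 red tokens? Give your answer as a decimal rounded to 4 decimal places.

0.5727

Under each hypothesis, the probability of the observed sequence is: P(data | r = 2) = (2/10)(8/10)(2/10)(2/10) = 0.0064; P(data | r = 8) = (8/10)(2/10)(8/10)(8/10) = 0.1024; P(data | r = 9) = (9/10)(1/10)(9/10)(9/10) = 0.0729.
Multiplying each by its prior: 1/4 · 0.0064 = 0.0016, 1/4 · 0.1024 = 0.0256, 1/2 · 0.0729 = 0.03645; summing to 0.06365.
Hence P(r = 9 | data) = (0.03645) / (0.06365) = 0.57266.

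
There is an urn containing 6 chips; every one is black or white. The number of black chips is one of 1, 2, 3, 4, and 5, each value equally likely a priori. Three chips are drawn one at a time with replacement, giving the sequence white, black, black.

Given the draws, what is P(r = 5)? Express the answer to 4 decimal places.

0.2381

The likelihood of the observed sequence under each hypothesis: P(data | r = 1) = (5/6)(1/6)(1/6) = 5/216; P(data | r = 2) = (4/6)(2/6)(2/6) = 2/27; P(data | r = 3) = (3/6)(3/6)(3/6) = 1/8; P(data | r = 4) = (2/6)(4/6)(4/6) = 4/27; P(data | r = 5) = (1/6)(5/6)(5/6) = 25/216.
Multiplying each by its prior: 1/5 · 5/216 = 1/216, 1/5 · 2/27 = 2/135, 1/5 · 1/8 = 1/40, 1/5 · 4/27 = 4/135, 1/5 · 25/216 = 5/216; these sum to 7/72.
So P(r = 5 | data) = (5/216) / (7/72) = 5/21.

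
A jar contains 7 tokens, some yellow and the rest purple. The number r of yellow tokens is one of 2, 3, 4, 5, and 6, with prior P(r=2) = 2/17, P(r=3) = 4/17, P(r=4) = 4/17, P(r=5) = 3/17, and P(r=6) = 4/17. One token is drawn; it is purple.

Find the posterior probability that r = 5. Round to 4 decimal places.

The likelihood of this draw under each hypothesis: P(data | r = 2) = (5/7) = 5/7; P(data | r = 3) = (4/7) = 4/7; P(data | r = 4) = (3/7) = 3/7; P(data | r = 5) = (2/7) = 2/7; P(data | r = 6) = (1/7) = 1/7.
Weighting by the prior gives 2/17 · 5/7 = 10/119, 4/17 · 4/7 = 16/119, 4/17 · 3/7 = 12/119, 3/17 · 2/7 = 6/119, 4/17 · 1/7 = 4/119; summing to 48/119.
Therefore the posterior P(r = 5 | data) = (6/119) / (48/119) = 1/8.

0.1250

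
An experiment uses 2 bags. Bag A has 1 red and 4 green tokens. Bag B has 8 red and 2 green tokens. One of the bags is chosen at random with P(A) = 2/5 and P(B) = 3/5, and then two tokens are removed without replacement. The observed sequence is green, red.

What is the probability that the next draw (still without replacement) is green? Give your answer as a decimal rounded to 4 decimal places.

The likelihood of the observed sequence under each hypothesis: P(data | bag A) = (4/5)(1/4) = 1/5; P(data | bag B) = (2/10)(8/9) = 8/45.
The prior-weighted likelihoods are 2/5 · 1/5 = 2/25, 3/5 · 8/45 = 8/75; with total 14/75.
Normalising, the posterior is P(bag A | data) = 3/7, P(bag B | data) = 4/7.
The predictive probability is P(green next | data) = (1)(3/7) + (1/8)(4/7) = 1/2.

0.5000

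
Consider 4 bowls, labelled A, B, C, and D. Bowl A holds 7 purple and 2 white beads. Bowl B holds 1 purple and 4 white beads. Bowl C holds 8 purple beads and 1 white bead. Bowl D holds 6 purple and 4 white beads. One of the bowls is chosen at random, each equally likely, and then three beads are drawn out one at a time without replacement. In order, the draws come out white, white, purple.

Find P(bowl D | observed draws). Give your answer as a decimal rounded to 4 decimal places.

The likelihood of the observed sequence under each hypothesis: P(data | bowl A) = (2/9)(1/8)(7/7) = 1/36; P(data | bowl B) = (4/5)(3/4)(1/3) = 1/5; P(data | bowl C) = (1/9)(0/8) = 0; P(data | bowl D) = (4/10)(3/9)(6/8) = 1/10.
Multiplying each by its prior: 1/4 · 1/36 = 1/144, 1/4 · 1/5 = 1/20, 1/4 · 0 = 0, 1/4 · 1/10 = 1/40; summing to 59/720.
Hence P(bowl D | data) = (1/40) / (59/720) = 18/59.

0.3051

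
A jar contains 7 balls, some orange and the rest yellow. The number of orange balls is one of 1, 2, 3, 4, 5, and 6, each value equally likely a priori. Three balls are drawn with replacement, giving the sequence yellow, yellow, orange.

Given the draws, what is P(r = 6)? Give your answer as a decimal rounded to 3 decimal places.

The likelihood of the observed sequence under each hypothesis: P(data | r = 1) = (6/7)(6/7)(1/7) = 0.10496; P(data | r = 2) = (5/7)(5/7)(2/7) = 0.14577; P(data | r = 3) = (4/7)(4/7)(3/7) = 0.13994; P(data | r = 4) = (3/7)(3/7)(4/7) = 0.10496; P(data | r = 5) = (2/7)(2/7)(5/7) = 0.058309; P(data | r = 6) = (1/7)(1/7)(6/7) = 0.017493.
The prior-weighted likelihoods are 1/6 · 0.10496 = 0.017493, 1/6 · 0.14577 = 0.024295, 1/6 · 0.13994 = 0.023324, 1/6 · 0.10496 = 0.017493, 1/6 · 0.058309 = 0.0097182, 1/6 · 0.017493 = 0.0029155; with total 0.095238.
So P(r = 6 | data) = (0.0029155) / (0.095238) = 0.030612.

0.031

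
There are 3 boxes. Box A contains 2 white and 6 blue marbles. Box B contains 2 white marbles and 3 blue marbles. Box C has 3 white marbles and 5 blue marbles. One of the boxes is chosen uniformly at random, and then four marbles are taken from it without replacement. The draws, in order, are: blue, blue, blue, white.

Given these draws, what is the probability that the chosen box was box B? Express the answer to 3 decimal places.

Compute the likelihood of the observed sequence for each case: P(data | box A) = (6/8)(5/7)(4/6)(2/5) = 1/7; P(data | box B) = (3/5)(2/4)(1/3)(2/2) = 1/10; P(data | box C) = (5/8)(4/7)(3/6)(3/5) = 3/28.
Multiplying each by its prior: 1/3 · 1/7 = 1/21, 1/3 · 1/10 = 1/30, 1/3 · 3/28 = 1/28; with total 7/60.
By Bayes' rule, P(box B | data) = (1/30) / (7/60) = 2/7.

0.286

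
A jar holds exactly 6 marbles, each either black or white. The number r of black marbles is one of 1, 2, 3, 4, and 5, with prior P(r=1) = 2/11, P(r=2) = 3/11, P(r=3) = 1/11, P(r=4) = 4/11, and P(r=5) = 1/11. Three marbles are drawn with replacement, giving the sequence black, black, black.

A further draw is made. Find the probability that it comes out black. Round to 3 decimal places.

0.684

For each hypothesis, P(data | H) works out to: P(data | r = 1) = (1/6)(1/6)(1/6) = 0.0046296; P(data | r = 2) = (2/6)(2/6)(2/6) = 0.037037; P(data | r = 3) = (3/6)(3/6)(3/6) = 0.125; P(data | r = 4) = (4/6)(4/6)(4/6) = 0.2963; P(data | r = 5) = (5/6)(5/6)(5/6) = 0.5787.
Multiplying each by its prior: 2/11 · 0.0046296 = 0.00084175, 3/11 · 0.037037 = 0.010101, 1/11 · 0.125 = 0.011364, 4/11 · 0.2963 = 0.10774, 1/11 · 0.5787 = 0.052609; summing to 0.18266.
Normalising, the posterior is P(r = 1 | data) = 0.0046083, P(r = 2 | data) = 0.0553, P(r = 3 | data) = 0.062212, P(r = 4 | data) = 0.58986, P(r = 5 | data) = 0.28802.
The predictive probability is P(black next | data) = (1/6)(0.0046083) + (1/3)(0.0553) + (1/2)(0.062212) + (2/3)(0.58986) + (5/6)(0.28802) = 0.68356.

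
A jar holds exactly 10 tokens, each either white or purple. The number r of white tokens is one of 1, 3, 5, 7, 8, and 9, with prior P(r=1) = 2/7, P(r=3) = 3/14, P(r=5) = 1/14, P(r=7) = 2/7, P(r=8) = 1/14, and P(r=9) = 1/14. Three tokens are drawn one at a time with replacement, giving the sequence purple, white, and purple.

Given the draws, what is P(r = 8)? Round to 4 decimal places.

The likelihood of the observed sequence under each hypothesis: P(data | r = 1) = (9/10)(1/10)(9/10) = 0.081; P(data | r = 3) = (7/10)(3/10)(7/10) = 0.147; P(data | r = 5) = (5/10)(5/10)(5/10) = 0.125; P(data | r = 7) = (3/10)(7/10)(3/10) = 0.063; P(data | r = 8) = (2/10)(8/10)(2/10) = 0.032; P(data | r = 9) = (1/10)(9/10)(1/10) = 0.009.
Multiplying each by its prior: 2/7 · 0.081 = 0.023143, 3/14 · 0.147 = 0.0315, 1/14 · 0.125 = 0.0089286, 2/7 · 0.063 = 0.018, 1/14 · 0.032 = 0.0022857, 1/14 · 0.009 = 0.00064286; summing to 0.0845.
Therefore the posterior P(r = 8 | data) = (0.0022857) / (0.0845) = 0.02705.

0.0270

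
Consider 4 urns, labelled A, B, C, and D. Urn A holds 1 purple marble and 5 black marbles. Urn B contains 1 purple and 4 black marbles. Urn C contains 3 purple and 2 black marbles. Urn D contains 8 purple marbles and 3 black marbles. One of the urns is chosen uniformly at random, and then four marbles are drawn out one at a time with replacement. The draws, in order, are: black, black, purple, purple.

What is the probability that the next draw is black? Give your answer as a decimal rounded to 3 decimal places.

0.496

For each hypothesis, P(data | H) works out to: P(data | urn A) = (5/6)(5/6)(1/6)(1/6) = 0.01929; P(data | urn B) = (4/5)(4/5)(1/5)(1/5) = 0.0256; P(data | urn C) = (2/5)(2/5)(3/5)(3/5) = 0.0576; P(data | urn D) = (3/11)(3/11)(8/11)(8/11) = 0.039342.
Multiplying each by its prior: 1/4 · 0.01929 = 0.0048225, 1/4 · 0.0256 = 0.0064, 1/4 · 0.0576 = 0.0144, 1/4 · 0.039342 = 0.0098354; these sum to 0.035458.
The posterior is then P(urn A | data) = 0.13601, P(urn B | data) = 0.1805, P(urn C | data) = 0.40612, P(urn D | data) = 0.27738.
The predictive probability is P(black next | data) = (5/6)(0.13601) + (4/5)(0.1805) + (2/5)(0.40612) + (3/11)(0.27738) = 0.49583.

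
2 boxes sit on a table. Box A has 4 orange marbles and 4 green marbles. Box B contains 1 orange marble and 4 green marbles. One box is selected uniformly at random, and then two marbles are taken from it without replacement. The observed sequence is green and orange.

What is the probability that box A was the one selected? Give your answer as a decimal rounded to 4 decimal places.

0.5882

For each hypothesis, P(data | H) works out to: P(data | box A) = (4/8)(4/7) = 2/7; P(data | box B) = (4/5)(1/4) = 1/5.
Multiplying each by its prior: 1/2 · 2/7 = 1/7, 1/2 · 1/5 = 1/10; these sum to 17/70.
Hence P(box A | data) = (1/7) / (17/70) = 10/17.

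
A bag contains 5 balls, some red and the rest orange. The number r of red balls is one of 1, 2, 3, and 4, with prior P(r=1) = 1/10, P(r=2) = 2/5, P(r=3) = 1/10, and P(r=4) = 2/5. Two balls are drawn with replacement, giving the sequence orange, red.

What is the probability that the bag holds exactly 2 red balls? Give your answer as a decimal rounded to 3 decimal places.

0.480

Under each hypothesis, the probability of the observed sequence is: P(data | r = 1) = (4/5)(1/5) = 4/25; P(data | r = 2) = (3/5)(2/5) = 6/25; P(data | r = 3) = (2/5)(3/5) = 6/25; P(data | r = 4) = (1/5)(4/5) = 4/25.
Weighting by the prior gives 1/10 · 4/25 = 2/125, 2/5 · 6/25 = 12/125, 1/10 · 6/25 = 3/125, 2/5 · 4/25 = 8/125; summing to 1/5.
Hence P(r = 2 | data) = (12/125) / (1/5) = 12/25.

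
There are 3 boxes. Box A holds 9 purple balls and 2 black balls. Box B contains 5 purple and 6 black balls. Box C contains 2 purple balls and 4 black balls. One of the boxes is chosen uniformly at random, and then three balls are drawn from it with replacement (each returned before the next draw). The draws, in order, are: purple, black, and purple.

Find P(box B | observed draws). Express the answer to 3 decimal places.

The likelihood of the observed sequence under each hypothesis: P(data | box A) = (9/11)(2/11)(9/11) = 0.12171; P(data | box B) = (5/11)(6/11)(5/11) = 0.1127; P(data | box C) = (2/6)(4/6)(2/6) = 0.074074.
The prior-weighted likelihoods are 1/3 · 0.12171 = 0.040571, 1/3 · 0.1127 = 0.037566, 1/3 · 0.074074 = 0.024691; summing to 0.10283.
Therefore the posterior P(box B | data) = (0.037566) / (0.10283) = 0.36533.

0.365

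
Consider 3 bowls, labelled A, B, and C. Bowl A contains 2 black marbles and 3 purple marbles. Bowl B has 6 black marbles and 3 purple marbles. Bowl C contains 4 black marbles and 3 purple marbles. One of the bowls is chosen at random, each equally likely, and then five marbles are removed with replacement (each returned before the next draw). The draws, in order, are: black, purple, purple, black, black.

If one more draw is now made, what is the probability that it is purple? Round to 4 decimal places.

Compute the likelihood of the observed sequence for each case: P(data | bowl A) = (2/5)(3/5)(3/5)(2/5)(2/5) = 0.02304; P(data | bowl B) = (6/9)(3/9)(3/9)(6/9)(6/9) = 0.032922; P(data | bowl C) = (4/7)(3/7)(3/7)(4/7)(4/7) = 0.034271.
Multiplying each by its prior: 1/3 · 0.02304 = 0.00768, 1/3 · 0.032922 = 0.010974, 1/3 · 0.034271 = 0.011424; summing to 0.030078.
Dividing through by the total gives posterior P(bowl A | data) = 0.25534, P(bowl B | data) = 0.36485, P(bowl C | data) = 0.37981.
Averaging over the posterior, P(purple next | data) = (3/5)(0.25534) + (1/3)(0.36485) + (3/7)(0.37981) = 0.4376.

0.4376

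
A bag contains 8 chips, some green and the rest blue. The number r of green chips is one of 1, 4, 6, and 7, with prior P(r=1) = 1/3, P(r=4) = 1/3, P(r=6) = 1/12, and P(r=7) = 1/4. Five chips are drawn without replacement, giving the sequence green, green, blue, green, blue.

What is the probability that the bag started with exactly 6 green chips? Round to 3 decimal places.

0.172

Under each hypothesis, the probability of the observed sequence is: P(data | r = 1) = (1/8)(0/7) = 0; P(data | r = 4) = (4/8)(3/7)(4/6)(2/5)(3/4) = 0.042857; P(data | r = 6) = (6/8)(5/7)(2/6)(4/5)(1/4) = 0.035714; P(data | r = 7) = (7/8)(6/7)(1/6)(5/5)(0/4) = 0.
The prior-weighted likelihoods are 1/3 · 0 = 0, 1/3 · 0.042857 = 0.014286, 1/12 · 0.035714 = 0.0029762, 1/4 · 0 = 0; summing to 0.017262.
So P(r = 6 | data) = (0.0029762) / (0.017262) = 0.17241.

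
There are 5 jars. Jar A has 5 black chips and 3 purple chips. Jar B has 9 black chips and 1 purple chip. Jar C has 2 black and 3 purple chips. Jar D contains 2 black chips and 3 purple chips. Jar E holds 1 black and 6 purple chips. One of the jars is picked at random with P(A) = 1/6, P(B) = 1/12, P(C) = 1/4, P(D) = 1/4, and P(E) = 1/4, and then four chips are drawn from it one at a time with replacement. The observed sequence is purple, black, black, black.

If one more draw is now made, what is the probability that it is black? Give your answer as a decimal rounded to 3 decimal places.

0.553

The likelihood of the observed sequence under each hypothesis: P(data | jar A) = (3/8)(5/8)(5/8)(5/8) = 0.091553; P(data | jar B) = (1/10)(9/10)(9/10)(9/10) = 0.0729; P(data | jar C) = (3/5)(2/5)(2/5)(2/5) = 0.0384; P(data | jar D) = (3/5)(2/5)(2/5)(2/5) = 0.0384; P(data | jar E) = (6/7)(1/7)(1/7)(1/7) = 0.002499.
The prior-weighted likelihoods are 1/6 · 0.091553 = 0.015259, 1/12 · 0.0729 = 0.006075, 1/4 · 0.0384 = 0.0096, 1/4 · 0.0384 = 0.0096, 1/4 · 0.002499 = 0.00062474; these sum to 0.041159.
Normalising, the posterior is P(jar A | data) = 0.37073, P(jar B | data) = 0.1476, P(jar C | data) = 0.23324, P(jar D | data) = 0.23324, P(jar E | data) = 0.015179.
So P(black next | data) = Σ P(black next | H) P(H | data) = (5/8)(0.37073) + (9/10)(0.1476) + (2/5)(0.23324) + (2/5)(0.23324) + (1/7)(0.015179) = 0.55331.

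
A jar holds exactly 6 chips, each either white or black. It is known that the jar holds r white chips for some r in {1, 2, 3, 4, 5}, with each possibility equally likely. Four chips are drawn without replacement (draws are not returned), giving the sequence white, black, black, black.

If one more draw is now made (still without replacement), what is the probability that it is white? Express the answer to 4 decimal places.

0.3333

Under each hypothesis, the probability of the observed sequence is: P(data | r = 1) = (1/6)(5/5)(4/4)(3/3) = 1/6; P(data | r = 2) = (2/6)(4/5)(3/4)(2/3) = 2/15; P(data | r = 3) = (3/6)(3/5)(2/4)(1/3) = 1/20; P(data | r = 4) = (4/6)(2/5)(1/4)(0/3) = 0; P(data | r = 5) = (5/6)(1/5)(0/4) = 0.
The prior-weighted likelihoods are 1/5 · 1/6 = 1/30, 1/5 · 2/15 = 2/75, 1/5 · 1/20 = 1/100, 1/5 · 0 = 0, 1/5 · 0 = 0; summing to 7/100.
Normalising, the posterior is P(r = 1 | data) = 10/21, P(r = 2 | data) = 8/21, P(r = 3 | data) = 1/7, P(r = 4 | data) = 0, P(r = 5 | data) = 0.
Averaging over the posterior, P(white next | data) = (0)(10/21) + (1/2)(8/21) + (1)(1/7) = 1/3.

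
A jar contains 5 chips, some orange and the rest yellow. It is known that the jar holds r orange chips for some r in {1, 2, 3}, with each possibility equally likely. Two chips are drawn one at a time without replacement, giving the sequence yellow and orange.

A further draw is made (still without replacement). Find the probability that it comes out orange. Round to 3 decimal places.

For each hypothesis, P(data | H) works out to: P(data | r = 1) = (4/5)(1/4) = 1/5; P(data | r = 2) = (3/5)(2/4) = 3/10; P(data | r = 3) = (2/5)(3/4) = 3/10.
The prior-weighted likelihoods are 1/3 · 1/5 = 1/15, 1/3 · 3/10 = 1/10, 1/3 · 3/10 = 1/10; summing to 4/15.
The posterior is then P(r = 1 | data) = 1/4, P(r = 2 | data) = 3/8, P(r = 3 | data) = 3/8.
The predictive probability is P(orange next | data) = (0)(1/4) + (1/3)(3/8) + (2/3)(3/8) = 3/8.

0.375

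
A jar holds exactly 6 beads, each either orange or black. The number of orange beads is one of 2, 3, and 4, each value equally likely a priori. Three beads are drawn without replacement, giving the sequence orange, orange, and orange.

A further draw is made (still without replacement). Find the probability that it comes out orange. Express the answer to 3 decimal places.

0.267

The likelihood of the observed sequence under each hypothesis: P(data | r = 2) = (2/6)(1/5)(0/4) = 0; P(data | r = 3) = (3/6)(2/5)(1/4) = 1/20; P(data | r = 4) = (4/6)(3/5)(2/4) = 1/5.
Multiplying each by its prior: 1/3 · 0 = 0, 1/3 · 1/20 = 1/60, 1/3 · 1/5 = 1/15; summing to 1/12.
Dividing through by the total gives posterior P(r = 2 | data) = 0, P(r = 3 | data) = 1/5, P(r = 4 | data) = 4/5.
So P(orange next | data) = Σ P(orange next | H) P(H | data) = (0)(1/5) + (1/3)(4/5) = 4/15.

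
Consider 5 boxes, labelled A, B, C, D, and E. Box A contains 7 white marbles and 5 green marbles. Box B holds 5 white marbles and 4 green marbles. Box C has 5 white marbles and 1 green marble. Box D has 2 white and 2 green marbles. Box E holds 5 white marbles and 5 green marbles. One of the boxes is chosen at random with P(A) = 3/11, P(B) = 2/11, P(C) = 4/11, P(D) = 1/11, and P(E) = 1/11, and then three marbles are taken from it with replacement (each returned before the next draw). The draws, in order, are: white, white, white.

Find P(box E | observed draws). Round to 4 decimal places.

For each hypothesis, P(data | H) works out to: P(data | box A) = (7/12)(7/12)(7/12) = 0.1985; P(data | box B) = (5/9)(5/9)(5/9) = 0.17147; P(data | box C) = (5/6)(5/6)(5/6) = 0.5787; P(data | box D) = (2/4)(2/4)(2/4) = 0.125; P(data | box E) = (5/10)(5/10)(5/10) = 0.125.
The prior-weighted likelihoods are 3/11 · 0.1985 = 0.054135, 2/11 · 0.17147 = 0.031176, 4/11 · 0.5787 = 0.21044, 1/11 · 0.125 = 0.011364, 1/11 · 0.125 = 0.011364; summing to 0.31848.
So P(box E | data) = (0.011364) / (0.31848) = 0.035681.

0.0357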